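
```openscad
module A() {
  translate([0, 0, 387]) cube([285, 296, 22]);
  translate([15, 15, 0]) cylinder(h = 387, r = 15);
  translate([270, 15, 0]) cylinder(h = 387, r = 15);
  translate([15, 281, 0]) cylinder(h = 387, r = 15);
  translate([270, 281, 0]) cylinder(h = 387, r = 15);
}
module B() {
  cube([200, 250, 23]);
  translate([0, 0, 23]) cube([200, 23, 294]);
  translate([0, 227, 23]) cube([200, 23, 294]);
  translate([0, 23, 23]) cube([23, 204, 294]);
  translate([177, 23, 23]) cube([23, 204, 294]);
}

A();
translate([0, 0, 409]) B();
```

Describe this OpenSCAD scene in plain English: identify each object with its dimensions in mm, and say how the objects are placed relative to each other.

A is a four-legged stool. The seat is a 285×296×22 mm slab whose top surface is at z = 409 mm; four round legs, each 30 mm in diameter, run from the floor (z = 0) to the underside of the seat, each leg's axis is inset half a diameter from the nearest pair of seat edges (so the leg's bounding box is flush with the corner).

B is an open storage box with external size 200×250×317 mm and wall thickness 23 mm (the base is also 23 mm thick). The base covers the whole footprint; the four walls stand on the base, with the y-facing walls full-width and the x-facing walls fitting between their inner faces.

The open box is on top of the stool.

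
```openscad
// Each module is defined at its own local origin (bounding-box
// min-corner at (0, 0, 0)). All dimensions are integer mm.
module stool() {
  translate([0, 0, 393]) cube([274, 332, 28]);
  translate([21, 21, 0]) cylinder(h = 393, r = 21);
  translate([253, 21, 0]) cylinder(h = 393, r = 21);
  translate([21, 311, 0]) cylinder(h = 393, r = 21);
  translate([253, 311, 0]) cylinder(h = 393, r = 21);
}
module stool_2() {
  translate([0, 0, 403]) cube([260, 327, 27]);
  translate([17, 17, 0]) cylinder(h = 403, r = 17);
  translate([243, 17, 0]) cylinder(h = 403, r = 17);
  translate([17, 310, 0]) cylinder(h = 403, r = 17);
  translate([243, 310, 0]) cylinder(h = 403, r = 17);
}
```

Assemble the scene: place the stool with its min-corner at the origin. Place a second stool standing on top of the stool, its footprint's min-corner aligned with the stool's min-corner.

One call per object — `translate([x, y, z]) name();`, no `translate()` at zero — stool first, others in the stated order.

stool();
translate([0, 0, 421]) stool_2();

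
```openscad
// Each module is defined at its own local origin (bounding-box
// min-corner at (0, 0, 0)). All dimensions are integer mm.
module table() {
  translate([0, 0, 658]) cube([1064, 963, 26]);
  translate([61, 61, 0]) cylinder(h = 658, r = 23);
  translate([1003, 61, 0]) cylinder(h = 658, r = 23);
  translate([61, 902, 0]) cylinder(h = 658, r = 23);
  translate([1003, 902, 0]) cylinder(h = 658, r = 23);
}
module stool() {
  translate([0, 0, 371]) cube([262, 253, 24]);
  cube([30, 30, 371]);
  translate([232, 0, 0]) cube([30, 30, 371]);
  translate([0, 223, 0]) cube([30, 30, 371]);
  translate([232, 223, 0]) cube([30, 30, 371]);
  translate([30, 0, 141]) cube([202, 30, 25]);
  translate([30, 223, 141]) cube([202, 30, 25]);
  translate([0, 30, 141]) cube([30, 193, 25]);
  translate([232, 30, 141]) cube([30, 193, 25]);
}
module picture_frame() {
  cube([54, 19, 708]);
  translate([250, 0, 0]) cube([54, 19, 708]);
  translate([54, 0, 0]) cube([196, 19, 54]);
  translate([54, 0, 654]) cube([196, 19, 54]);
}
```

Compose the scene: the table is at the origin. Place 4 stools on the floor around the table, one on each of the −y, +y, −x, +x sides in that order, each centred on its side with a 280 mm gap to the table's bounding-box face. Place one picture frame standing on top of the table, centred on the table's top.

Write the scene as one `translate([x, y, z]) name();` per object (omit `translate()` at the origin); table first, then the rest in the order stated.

table();
translate([401, -533, 0]) stool();
translate([401, 1243, 0]) stool();
translate([-542, 355, 0]) stool();
translate([1344, 355, 0]) stool();
translate([380, 472, 684]) picture_frame();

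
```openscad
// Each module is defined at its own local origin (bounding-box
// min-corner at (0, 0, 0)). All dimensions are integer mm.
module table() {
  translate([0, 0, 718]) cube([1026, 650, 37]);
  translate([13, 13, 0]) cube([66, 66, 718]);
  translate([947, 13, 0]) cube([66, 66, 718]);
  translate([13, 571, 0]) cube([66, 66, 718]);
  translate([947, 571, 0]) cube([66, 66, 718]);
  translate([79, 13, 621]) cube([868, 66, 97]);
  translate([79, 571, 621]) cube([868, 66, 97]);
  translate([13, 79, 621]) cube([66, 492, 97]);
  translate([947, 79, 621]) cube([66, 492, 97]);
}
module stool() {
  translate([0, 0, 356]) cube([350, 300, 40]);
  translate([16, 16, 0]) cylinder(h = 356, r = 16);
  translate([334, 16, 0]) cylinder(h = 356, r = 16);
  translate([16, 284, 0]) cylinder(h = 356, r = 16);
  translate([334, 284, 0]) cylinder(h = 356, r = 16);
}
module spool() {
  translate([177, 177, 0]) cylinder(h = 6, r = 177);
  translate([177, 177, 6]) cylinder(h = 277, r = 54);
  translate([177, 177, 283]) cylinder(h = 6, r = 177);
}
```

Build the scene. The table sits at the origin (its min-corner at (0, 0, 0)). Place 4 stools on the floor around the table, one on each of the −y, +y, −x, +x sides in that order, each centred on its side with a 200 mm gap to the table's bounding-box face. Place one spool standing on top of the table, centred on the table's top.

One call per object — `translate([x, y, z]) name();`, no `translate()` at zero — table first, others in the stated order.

table();
translate([338, -500, 0]) stool();
translate([338, 850, 0]) stool();
translate([-550, 175, 0]) stool();
translate([1226, 175, 0]) stool();
translate([336, 148, 755]) spool();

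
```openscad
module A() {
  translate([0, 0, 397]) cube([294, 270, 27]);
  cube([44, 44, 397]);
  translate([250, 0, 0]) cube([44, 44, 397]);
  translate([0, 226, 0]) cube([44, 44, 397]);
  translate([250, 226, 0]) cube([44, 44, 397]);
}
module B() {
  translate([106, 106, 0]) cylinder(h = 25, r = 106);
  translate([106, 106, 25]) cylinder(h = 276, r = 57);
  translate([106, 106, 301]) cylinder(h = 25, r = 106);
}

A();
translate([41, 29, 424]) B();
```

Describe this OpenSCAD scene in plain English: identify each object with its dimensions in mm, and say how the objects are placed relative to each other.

A is a four-legged stool. The seat is a 294×270×27 mm slab whose top surface is at z = 424 mm; four square legs, each 44×44 mm in cross-section, run from the floor (z = 0) to the underside of the seat, each flush with a corner of the seat.

B is a spool: two coaxial disc flanges of radius 106 mm and thickness 25 mm, joined by a core cylinder of radius 57 mm and height 276 mm. The lower flange rests on z = 0 and the three cylinders share a vertical axis.

The spool is on top of the stool, centred.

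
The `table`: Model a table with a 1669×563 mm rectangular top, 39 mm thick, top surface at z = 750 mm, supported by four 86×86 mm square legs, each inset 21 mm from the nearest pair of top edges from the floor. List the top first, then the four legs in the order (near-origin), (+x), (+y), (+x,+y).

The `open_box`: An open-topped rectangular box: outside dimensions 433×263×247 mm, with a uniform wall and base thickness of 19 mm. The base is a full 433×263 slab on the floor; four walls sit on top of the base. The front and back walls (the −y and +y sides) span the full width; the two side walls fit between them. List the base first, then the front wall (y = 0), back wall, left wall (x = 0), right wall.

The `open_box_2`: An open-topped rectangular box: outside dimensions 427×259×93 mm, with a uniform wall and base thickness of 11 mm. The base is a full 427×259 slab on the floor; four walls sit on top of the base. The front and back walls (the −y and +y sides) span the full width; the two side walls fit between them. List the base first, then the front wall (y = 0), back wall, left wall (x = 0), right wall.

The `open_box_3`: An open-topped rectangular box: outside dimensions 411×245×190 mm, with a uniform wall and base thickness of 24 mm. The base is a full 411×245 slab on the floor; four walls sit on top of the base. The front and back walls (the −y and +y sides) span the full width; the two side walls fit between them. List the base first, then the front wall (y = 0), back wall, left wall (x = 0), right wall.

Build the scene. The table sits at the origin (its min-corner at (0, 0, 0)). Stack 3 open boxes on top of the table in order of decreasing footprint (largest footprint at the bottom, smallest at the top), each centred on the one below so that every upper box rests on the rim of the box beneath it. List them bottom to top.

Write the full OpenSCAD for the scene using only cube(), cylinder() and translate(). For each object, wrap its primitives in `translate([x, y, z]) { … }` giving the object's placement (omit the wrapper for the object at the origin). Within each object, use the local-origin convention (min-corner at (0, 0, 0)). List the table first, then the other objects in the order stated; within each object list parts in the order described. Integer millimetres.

translate([0, 0, 711]) cube([1669, 563, 39]);
translate([21, 21, 0]) cube([86, 86, 711]);
translate([1562, 21, 0]) cube([86, 86, 711]);
translate([21, 456, 0]) cube([86, 86, 711]);
translate([1562, 456, 0]) cube([86, 86, 711]);
translate([618, 150, 750]) {
  cube([433, 263, 19]);
  translate([0, 0, 19]) cube([433, 19, 228]);
  translate([0, 244, 19]) cube([433, 19, 228]);
  translate([0, 19, 19]) cube([19, 225, 228]);
  translate([414, 19, 19]) cube([19, 225, 228]);
}
translate([621, 152, 997]) {
  cube([427, 259, 11]);
  translate([0, 0, 11]) cube([427, 11, 82]);
  translate([0, 248, 11]) cube([427, 11, 82]);
  translate([0, 11, 11]) cube([11, 237, 82]);
  translate([416, 11, 11]) cube([11, 237, 82]);
}
translate([629, 159, 1090]) {
  cube([411, 245, 24]);
  translate([0, 0, 24]) cube([411, 24, 166]);
  translate([0, 221, 24]) cube([411, 24, 166]);
  translate([0, 24, 24]) cube([24, 197, 166]);
  translate([387, 24, 24]) cube([24, 197, 166]);
}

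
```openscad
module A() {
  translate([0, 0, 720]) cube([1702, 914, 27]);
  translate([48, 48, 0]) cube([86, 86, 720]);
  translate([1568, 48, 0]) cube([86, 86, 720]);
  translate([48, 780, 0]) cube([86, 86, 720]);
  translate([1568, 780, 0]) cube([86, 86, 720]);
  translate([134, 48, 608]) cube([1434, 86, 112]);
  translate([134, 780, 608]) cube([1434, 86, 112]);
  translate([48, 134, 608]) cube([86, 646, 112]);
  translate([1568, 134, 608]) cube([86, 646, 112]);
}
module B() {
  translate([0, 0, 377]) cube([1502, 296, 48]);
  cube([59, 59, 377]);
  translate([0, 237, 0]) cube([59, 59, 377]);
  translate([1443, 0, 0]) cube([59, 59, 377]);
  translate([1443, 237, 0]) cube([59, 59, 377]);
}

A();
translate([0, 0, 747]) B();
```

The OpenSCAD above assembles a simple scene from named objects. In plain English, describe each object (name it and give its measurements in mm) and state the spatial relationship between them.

A is a table: top 1702 mm (x) × 914 mm (y), 27 mm thick, upper face at z = 747 mm, on four 86×86 mm square legs, each inset 48 mm from the nearest pair of top edges, running from z = 0 to the bottom of the top. Four apron rails, 86 mm thick and 112 mm tall, run between adjacent legs with their top edges flush with the underside of the top and their outer faces flush with the legs' outer faces.

B is a bench: a 1502×296 mm seat slab, 48 mm thick, top at z = 425 mm, on four 59×59 mm square legs flush with the seat corners and standing on z = 0.

The bench is on top of the table.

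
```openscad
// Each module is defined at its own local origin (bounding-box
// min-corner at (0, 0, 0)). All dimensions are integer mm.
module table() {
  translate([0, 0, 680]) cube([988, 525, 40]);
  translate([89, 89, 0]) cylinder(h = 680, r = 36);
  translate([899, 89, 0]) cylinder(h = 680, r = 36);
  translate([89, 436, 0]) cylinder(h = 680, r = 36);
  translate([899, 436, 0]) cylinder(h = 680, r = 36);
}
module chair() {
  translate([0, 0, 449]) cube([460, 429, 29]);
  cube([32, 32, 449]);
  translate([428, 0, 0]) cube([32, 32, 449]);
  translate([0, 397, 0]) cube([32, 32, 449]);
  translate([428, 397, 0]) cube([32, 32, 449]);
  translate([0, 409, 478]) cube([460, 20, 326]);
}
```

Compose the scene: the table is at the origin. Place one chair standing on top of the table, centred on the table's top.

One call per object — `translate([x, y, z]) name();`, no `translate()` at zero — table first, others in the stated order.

table();
translate([264, 48, 720]) chair();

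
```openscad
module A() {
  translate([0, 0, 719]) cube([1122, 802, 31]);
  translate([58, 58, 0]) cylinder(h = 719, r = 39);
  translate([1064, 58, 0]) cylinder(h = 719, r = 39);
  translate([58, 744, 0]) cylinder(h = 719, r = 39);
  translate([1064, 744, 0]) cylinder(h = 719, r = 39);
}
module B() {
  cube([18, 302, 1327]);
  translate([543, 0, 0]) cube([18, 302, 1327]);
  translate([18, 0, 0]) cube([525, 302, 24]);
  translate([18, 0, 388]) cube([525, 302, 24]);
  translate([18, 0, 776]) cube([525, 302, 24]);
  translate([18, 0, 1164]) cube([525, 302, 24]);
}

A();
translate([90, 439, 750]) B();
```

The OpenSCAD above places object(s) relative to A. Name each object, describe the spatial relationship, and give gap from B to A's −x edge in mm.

A is a table. B is a bookshelf. The bookshelf is on top of the table. The gap from the bookshelf to the table's −x edge is 90 mm.

The bookshelf's min-x is at 90; the table's min-x is 0; gap = 90 mm.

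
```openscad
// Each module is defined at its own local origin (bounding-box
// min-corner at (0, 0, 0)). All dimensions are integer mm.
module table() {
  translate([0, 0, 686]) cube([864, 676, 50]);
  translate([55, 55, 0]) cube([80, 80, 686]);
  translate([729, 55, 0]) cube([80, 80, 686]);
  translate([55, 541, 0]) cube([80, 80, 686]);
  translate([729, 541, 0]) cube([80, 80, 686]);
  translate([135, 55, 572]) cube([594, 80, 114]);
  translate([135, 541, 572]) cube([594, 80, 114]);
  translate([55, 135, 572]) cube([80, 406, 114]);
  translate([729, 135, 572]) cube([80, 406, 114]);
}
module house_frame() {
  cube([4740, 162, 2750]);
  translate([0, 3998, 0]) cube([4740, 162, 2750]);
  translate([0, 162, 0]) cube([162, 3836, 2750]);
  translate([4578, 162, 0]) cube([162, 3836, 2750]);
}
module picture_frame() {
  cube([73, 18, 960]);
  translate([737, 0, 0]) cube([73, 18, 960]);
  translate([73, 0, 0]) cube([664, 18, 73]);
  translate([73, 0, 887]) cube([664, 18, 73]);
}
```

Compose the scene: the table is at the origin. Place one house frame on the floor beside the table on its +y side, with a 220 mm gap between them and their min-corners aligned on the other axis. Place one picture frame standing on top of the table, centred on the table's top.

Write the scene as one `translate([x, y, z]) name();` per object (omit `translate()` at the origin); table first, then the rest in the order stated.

table();
translate([0, 896, 0]) house_frame();
translate([27, 329, 736]) picture_frame();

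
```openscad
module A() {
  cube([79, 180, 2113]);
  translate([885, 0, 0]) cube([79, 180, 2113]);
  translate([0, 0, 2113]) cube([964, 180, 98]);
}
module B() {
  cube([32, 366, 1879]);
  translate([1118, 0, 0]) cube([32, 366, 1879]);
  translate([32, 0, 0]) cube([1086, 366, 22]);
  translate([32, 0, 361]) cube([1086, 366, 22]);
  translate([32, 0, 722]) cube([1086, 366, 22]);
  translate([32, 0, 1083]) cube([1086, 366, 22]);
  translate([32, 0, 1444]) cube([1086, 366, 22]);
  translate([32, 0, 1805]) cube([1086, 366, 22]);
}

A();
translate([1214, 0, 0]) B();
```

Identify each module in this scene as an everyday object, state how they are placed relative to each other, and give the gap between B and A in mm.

A is a door frame. B is a bookshelf. The bookshelf is on the floor beside the door frame on its +x side. The gap between the bookshelf and the door frame is 250 mm.

The bookshelf's nearest face is 250 mm from the door frame's +x face.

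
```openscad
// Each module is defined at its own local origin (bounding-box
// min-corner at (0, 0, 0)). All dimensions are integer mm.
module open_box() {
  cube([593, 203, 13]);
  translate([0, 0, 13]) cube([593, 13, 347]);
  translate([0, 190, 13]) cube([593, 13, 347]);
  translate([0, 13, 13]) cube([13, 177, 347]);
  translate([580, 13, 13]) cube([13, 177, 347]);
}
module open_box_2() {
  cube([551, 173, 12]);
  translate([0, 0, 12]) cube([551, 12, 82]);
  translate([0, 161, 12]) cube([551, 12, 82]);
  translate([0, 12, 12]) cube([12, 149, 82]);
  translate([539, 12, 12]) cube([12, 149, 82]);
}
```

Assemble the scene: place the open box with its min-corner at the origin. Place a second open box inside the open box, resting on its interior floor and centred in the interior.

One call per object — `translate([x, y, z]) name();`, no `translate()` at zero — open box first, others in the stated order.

open_box();
translate([21, 15, 13]) open_box_2();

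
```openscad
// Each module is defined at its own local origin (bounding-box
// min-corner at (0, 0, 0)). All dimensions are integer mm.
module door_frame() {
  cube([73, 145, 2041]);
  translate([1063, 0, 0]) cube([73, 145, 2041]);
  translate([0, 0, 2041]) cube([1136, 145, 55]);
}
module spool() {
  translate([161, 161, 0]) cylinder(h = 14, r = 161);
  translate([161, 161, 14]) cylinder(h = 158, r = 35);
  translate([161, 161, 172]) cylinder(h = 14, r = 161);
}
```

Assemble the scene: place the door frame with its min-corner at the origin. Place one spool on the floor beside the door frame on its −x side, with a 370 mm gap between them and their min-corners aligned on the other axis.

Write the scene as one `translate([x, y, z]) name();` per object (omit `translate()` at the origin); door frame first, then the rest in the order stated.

door_frame();
translate([-692, 0, 0]) spool();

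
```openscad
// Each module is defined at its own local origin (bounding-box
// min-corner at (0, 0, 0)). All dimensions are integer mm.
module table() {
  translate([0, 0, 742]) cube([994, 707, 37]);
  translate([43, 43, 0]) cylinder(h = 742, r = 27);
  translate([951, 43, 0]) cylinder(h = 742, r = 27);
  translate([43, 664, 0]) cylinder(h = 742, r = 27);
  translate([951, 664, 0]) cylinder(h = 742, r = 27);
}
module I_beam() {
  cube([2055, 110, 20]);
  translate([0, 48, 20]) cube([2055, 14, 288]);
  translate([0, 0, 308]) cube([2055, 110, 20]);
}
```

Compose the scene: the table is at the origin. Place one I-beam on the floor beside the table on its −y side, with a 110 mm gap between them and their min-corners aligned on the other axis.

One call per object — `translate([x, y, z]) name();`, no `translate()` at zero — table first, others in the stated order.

table();
translate([0, -220, 0]) I_beam();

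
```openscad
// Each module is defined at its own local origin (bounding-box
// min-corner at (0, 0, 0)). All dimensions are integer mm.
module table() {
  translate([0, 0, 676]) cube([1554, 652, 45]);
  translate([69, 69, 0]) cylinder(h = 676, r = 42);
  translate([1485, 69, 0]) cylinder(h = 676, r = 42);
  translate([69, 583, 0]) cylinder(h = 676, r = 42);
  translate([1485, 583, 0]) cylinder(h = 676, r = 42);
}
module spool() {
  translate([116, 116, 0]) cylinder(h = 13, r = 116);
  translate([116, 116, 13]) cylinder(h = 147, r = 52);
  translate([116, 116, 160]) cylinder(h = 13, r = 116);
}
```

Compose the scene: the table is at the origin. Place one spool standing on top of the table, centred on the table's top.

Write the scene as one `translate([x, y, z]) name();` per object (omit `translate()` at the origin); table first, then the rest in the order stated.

table();
translate([661, 210, 721]) spool();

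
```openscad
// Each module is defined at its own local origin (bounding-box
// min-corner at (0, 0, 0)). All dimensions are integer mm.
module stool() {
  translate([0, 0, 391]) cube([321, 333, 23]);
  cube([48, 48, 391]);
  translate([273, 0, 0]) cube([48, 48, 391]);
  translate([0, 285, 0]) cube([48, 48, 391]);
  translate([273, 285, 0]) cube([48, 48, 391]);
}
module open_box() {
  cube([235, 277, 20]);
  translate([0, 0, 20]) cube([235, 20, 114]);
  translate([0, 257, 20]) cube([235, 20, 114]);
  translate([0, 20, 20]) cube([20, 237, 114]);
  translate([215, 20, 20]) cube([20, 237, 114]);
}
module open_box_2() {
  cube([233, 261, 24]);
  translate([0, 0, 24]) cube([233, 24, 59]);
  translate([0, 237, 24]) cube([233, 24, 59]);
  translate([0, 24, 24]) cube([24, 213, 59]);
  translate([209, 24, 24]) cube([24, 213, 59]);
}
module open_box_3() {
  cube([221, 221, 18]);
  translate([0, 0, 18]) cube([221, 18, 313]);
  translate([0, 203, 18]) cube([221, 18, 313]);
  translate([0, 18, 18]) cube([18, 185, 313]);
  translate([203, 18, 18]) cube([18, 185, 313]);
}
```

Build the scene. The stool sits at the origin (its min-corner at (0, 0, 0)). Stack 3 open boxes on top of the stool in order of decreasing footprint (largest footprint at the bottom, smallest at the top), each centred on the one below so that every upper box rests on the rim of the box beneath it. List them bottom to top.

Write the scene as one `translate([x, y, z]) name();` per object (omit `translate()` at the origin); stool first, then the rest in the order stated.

stool();
translate([43, 28, 414]) open_box();
translate([44, 36, 548]) open_box_2();
translate([50, 56, 631]) open_box_3();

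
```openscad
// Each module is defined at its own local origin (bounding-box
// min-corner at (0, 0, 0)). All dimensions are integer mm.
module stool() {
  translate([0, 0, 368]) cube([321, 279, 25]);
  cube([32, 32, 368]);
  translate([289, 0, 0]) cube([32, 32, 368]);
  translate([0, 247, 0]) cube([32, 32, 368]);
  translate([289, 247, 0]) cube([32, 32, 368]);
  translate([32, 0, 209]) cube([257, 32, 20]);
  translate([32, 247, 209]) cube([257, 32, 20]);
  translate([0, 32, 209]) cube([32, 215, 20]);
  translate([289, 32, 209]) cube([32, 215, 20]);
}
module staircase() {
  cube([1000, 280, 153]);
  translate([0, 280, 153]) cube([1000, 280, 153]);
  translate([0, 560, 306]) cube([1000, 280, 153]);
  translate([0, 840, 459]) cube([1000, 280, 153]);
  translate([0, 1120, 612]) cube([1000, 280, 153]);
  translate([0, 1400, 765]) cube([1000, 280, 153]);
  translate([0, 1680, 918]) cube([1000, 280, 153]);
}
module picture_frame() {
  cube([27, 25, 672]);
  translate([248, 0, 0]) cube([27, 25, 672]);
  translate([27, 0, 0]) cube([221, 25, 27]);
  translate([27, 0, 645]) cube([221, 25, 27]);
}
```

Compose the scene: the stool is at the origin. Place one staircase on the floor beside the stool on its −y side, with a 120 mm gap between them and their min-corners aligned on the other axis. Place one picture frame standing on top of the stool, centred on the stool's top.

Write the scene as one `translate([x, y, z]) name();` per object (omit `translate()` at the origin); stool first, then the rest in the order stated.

stool();
translate([0, -2080, 0]) staircase();
translate([23, 127, 393]) picture_frame();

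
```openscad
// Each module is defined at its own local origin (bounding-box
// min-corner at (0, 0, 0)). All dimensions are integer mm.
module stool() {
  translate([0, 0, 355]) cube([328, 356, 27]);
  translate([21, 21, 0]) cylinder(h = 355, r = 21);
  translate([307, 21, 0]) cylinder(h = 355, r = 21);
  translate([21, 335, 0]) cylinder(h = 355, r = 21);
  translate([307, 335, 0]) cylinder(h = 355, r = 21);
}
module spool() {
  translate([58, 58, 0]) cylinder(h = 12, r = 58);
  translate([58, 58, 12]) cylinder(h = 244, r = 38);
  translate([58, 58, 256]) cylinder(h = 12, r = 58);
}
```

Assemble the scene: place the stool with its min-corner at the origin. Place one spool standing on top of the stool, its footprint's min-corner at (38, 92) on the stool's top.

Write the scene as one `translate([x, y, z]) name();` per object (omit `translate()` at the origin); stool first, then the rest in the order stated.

stool();
translate([38, 92, 382]) spool();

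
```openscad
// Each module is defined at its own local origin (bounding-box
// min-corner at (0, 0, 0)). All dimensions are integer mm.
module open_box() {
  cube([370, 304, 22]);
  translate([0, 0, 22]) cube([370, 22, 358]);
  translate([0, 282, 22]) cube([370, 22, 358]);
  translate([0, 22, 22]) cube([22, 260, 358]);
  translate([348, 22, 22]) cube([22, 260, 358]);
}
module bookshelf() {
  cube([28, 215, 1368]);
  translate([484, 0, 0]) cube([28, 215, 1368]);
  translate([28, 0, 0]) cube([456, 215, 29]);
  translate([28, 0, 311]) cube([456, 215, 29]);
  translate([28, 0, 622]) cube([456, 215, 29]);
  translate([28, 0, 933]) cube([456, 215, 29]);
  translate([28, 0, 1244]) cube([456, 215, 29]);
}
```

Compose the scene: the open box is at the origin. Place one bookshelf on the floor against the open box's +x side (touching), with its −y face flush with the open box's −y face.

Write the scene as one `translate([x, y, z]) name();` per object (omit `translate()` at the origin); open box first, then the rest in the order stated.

open_box();
translate([370, 0, 0]) bookshelf();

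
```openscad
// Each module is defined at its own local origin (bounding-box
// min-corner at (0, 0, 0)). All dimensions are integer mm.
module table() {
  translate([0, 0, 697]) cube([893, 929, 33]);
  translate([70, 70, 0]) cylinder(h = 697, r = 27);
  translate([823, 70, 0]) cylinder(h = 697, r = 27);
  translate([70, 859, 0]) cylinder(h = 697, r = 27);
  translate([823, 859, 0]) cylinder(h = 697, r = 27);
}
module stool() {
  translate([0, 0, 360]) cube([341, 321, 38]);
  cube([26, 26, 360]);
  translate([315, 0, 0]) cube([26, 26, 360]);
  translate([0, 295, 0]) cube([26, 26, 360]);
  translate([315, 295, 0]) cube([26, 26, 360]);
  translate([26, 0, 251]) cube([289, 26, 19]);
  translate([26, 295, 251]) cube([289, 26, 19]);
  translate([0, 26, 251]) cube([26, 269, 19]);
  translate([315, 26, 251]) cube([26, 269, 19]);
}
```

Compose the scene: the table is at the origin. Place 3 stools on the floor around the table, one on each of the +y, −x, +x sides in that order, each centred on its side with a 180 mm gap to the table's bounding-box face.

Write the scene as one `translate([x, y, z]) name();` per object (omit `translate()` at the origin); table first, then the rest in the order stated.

table();
translate([276, 1109, 0]) stool();
translate([-521, 304, 0]) stool();
translate([1073, 304, 0]) stool();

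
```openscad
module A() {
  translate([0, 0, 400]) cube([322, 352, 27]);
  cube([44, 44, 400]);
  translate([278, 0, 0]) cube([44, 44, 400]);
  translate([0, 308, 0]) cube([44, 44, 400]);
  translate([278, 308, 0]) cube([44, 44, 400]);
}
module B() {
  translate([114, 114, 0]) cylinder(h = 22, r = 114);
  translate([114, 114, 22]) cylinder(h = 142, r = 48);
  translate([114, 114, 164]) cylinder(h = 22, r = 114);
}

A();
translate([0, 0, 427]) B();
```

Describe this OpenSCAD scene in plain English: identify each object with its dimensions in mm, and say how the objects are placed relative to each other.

A is a four-legged stool. The seat is 322×352 mm, 27 mm thick, top at z = 427 mm. It stands on four square legs, each 44×44 mm in cross-section, from z = 0 to the seat underside, each flush with a corner of the seat.

B is a spool: two coaxial disc flanges of radius 114 mm and thickness 22 mm, joined by a core cylinder of radius 48 mm and height 142 mm. The lower flange rests on z = 0 and the three cylinders share a vertical axis.

The spool is on top of the stool.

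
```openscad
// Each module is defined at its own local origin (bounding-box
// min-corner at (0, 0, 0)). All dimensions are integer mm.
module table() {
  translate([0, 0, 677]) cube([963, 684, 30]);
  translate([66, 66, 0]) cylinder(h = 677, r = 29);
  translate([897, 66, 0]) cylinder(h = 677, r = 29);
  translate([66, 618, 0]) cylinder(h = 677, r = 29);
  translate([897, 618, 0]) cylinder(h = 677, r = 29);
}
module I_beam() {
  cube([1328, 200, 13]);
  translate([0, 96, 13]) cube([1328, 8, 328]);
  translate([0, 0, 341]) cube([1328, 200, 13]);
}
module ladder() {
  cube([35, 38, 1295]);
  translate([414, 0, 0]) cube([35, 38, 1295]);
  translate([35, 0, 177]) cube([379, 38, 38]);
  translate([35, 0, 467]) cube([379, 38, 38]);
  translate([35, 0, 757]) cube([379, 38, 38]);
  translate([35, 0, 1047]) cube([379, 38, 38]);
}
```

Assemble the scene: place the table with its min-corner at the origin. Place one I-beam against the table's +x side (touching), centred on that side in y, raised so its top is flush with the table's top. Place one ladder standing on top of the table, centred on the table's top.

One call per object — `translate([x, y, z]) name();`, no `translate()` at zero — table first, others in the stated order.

table();
translate([963, 242, 353]) I_beam();
translate([257, 323, 707]) ladder();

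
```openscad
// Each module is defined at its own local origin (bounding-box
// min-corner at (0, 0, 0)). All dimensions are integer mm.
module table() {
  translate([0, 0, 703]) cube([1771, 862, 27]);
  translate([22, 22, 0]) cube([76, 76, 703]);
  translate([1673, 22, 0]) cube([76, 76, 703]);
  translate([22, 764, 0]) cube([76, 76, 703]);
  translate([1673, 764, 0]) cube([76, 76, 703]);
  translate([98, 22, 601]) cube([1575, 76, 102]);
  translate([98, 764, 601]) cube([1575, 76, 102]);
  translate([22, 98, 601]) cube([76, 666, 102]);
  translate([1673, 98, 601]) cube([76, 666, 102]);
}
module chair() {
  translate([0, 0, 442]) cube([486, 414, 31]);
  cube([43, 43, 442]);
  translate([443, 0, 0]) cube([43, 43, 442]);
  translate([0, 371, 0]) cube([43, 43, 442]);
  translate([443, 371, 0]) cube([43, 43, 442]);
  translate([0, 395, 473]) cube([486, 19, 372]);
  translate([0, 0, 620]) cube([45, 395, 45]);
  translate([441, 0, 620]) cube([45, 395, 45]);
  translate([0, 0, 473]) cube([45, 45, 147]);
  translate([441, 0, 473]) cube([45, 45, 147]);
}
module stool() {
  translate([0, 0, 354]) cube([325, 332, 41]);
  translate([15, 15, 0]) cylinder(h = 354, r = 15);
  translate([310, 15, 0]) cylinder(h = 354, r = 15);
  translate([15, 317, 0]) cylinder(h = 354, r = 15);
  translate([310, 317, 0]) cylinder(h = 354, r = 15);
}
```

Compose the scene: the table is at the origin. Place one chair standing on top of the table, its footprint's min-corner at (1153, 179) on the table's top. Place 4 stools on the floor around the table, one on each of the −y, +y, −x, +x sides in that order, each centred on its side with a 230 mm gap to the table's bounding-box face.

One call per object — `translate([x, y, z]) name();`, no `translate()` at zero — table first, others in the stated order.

table();
translate([1153, 179, 730]) chair();
translate([723, -562, 0]) stool();
translate([723, 1092, 0]) stool();
translate([-555, 265, 0]) stool();
translate([2001, 265, 0]) stool();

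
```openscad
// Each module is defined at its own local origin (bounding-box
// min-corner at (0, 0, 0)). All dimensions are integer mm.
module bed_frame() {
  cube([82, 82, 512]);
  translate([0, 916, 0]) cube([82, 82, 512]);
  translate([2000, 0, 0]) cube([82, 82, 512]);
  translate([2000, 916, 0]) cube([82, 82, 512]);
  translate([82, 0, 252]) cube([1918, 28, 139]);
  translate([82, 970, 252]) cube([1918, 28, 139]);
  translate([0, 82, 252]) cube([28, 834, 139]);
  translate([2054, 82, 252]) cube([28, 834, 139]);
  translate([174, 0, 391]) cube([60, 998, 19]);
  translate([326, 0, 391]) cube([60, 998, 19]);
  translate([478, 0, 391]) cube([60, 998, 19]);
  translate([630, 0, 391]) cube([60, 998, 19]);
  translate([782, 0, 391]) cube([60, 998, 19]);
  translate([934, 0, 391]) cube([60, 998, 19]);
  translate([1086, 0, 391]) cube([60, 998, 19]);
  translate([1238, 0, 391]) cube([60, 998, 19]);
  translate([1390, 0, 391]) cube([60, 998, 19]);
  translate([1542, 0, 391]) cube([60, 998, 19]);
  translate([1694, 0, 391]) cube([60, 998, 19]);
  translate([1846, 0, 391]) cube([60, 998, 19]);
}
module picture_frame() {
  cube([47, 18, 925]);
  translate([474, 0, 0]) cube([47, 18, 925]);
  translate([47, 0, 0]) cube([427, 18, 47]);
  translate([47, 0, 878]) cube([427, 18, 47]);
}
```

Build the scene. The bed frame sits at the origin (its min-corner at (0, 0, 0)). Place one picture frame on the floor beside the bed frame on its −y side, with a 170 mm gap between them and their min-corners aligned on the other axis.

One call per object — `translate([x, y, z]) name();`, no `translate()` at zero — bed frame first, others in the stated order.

bed_frame();
translate([0, -188, 0]) picture_frame();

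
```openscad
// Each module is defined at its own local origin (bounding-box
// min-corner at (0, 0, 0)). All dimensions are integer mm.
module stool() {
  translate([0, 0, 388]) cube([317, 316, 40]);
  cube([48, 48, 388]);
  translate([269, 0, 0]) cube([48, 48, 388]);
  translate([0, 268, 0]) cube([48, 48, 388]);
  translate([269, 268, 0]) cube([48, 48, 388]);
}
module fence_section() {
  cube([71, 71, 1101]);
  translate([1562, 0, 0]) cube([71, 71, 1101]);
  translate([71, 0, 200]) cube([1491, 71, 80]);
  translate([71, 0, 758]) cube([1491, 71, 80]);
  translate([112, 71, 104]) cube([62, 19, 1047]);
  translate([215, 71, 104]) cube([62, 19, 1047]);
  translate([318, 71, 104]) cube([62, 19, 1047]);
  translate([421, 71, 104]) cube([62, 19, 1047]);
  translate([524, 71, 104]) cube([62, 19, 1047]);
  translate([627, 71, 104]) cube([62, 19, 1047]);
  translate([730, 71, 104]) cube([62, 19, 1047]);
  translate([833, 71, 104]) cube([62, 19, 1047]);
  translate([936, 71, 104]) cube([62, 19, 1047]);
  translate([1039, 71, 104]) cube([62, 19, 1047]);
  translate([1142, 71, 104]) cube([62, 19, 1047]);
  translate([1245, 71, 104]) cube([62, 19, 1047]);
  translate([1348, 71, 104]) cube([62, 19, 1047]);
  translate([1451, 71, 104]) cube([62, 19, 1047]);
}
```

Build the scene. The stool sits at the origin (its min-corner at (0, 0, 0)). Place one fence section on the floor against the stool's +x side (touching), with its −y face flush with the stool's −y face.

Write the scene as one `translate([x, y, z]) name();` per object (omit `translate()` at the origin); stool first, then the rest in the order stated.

stool();
translate([317, 0, 0]) fence_section();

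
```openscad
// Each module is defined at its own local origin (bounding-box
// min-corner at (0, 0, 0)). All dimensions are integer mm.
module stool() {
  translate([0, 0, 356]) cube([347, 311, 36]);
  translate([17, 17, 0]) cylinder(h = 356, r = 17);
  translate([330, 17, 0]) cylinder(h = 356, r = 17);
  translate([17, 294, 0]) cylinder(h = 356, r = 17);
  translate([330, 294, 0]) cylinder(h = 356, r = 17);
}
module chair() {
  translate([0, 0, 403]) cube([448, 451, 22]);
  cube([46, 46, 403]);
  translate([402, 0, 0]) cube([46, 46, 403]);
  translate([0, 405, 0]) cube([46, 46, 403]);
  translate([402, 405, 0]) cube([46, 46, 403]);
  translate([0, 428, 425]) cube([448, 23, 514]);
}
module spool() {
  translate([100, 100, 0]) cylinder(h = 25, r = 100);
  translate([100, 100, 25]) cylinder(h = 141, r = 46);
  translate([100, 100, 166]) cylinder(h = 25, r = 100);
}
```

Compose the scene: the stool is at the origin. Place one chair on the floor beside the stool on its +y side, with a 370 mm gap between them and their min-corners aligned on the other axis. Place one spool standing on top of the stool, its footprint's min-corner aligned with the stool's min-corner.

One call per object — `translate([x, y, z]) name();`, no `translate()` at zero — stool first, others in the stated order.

stool();
translate([0, 681, 0]) chair();
translate([0, 0, 392]) spool();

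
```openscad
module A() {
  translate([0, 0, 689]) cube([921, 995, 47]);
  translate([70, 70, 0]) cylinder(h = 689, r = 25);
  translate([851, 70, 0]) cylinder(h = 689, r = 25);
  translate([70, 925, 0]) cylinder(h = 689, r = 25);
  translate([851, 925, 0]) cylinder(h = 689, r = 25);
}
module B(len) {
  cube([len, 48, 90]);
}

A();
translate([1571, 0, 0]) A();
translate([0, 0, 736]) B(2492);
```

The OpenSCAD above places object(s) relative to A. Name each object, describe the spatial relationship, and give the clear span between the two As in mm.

Second table starts at x = 1571; first ends at x = 921; clear span = 1571 − 921 = 650 mm.

A is a table. B is a beam. A beam spans the tops of two tables. The clear span between the two tables is 650 mm.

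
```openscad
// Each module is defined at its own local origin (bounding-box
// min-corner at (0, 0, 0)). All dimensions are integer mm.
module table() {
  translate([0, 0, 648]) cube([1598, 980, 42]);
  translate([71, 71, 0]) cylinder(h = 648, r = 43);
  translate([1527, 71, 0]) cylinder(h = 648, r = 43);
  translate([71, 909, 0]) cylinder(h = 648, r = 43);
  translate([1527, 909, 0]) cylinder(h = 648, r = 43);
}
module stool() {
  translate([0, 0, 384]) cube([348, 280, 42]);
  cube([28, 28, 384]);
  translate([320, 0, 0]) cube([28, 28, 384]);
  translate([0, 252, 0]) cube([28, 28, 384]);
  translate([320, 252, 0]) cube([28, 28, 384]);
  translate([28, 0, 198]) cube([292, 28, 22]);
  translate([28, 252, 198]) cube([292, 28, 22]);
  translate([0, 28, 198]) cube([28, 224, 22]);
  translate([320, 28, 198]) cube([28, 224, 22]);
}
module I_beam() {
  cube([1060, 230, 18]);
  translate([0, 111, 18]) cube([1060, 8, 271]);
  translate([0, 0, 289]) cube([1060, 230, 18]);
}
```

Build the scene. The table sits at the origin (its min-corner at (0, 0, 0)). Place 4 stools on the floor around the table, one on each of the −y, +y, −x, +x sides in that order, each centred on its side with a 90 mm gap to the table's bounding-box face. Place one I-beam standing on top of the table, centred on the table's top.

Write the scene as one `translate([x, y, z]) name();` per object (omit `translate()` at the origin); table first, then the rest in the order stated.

table();
translate([625, -370, 0]) stool();
translate([625, 1070, 0]) stool();
translate([-438, 350, 0]) stool();
translate([1688, 350, 0]) stool();
translate([269, 375, 690]) I_beam();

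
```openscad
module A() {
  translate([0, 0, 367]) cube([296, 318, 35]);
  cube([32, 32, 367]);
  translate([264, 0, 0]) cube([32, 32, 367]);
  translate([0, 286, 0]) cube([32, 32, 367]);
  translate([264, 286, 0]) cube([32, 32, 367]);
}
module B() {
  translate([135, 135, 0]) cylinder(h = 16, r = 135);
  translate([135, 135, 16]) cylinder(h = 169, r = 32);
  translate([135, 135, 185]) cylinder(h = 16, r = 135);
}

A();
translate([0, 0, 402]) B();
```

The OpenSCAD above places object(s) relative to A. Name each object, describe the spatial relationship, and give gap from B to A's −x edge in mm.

The spool's min-x is at 0; the stool's min-x is 0; gap = 0 mm.

A is a stool. B is a spool. The spool is on top of the stool. The gap from the spool to the stool's −x edge is 0 mm.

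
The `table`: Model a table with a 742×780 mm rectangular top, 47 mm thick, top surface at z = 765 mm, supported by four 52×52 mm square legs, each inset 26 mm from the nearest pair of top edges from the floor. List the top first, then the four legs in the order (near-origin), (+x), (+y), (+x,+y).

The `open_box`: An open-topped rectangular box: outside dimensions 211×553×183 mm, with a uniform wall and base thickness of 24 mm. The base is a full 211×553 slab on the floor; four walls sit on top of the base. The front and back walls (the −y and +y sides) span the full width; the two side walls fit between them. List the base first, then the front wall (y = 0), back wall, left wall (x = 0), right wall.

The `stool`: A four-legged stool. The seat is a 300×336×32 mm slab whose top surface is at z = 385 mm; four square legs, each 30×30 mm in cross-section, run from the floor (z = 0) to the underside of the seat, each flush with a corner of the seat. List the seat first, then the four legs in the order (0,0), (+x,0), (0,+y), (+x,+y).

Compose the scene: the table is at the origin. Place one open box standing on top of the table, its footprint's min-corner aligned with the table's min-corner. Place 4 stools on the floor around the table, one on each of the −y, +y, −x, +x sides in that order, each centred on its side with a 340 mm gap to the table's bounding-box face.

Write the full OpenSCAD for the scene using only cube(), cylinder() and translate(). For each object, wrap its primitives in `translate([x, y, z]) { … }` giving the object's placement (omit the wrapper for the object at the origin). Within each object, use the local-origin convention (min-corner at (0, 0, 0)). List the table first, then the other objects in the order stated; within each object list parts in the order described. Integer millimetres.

translate([0, 0, 718]) cube([742, 780, 47]);
translate([26, 26, 0]) cube([52, 52, 718]);
translate([664, 26, 0]) cube([52, 52, 718]);
translate([26, 702, 0]) cube([52, 52, 718]);
translate([664, 702, 0]) cube([52, 52, 718]);
translate([0, 0, 765]) {
  cube([211, 553, 24]);
  translate([0, 0, 24]) cube([211, 24, 159]);
  translate([0, 529, 24]) cube([211, 24, 159]);
  translate([0, 24, 24]) cube([24, 505, 159]);
  translate([187, 24, 24]) cube([24, 505, 159]);
}
translate([221, -676, 0]) {
  translate([0, 0, 353]) cube([300, 336, 32]);
  cube([30, 30, 353]);
  translate([270, 0, 0]) cube([30, 30, 353]);
  translate([0, 306, 0]) cube([30, 30, 353]);
  translate([270, 306, 0]) cube([30, 30, 353]);
}
translate([221, 1120, 0]) {
  translate([0, 0, 353]) cube([300, 336, 32]);
  cube([30, 30, 353]);
  translate([270, 0, 0]) cube([30, 30, 353]);
  translate([0, 306, 0]) cube([30, 30, 353]);
  translate([270, 306, 0]) cube([30, 30, 353]);
}
translate([-640, 222, 0]) {
  translate([0, 0, 353]) cube([300, 336, 32]);
  cube([30, 30, 353]);
  translate([270, 0, 0]) cube([30, 30, 353]);
  translate([0, 306, 0]) cube([30, 30, 353]);
  translate([270, 306, 0]) cube([30, 30, 353]);
}
translate([1082, 222, 0]) {
  translate([0, 0, 353]) cube([300, 336, 32]);
  cube([30, 30, 353]);
  translate([270, 0, 0]) cube([30, 30, 353]);
  translate([0, 306, 0]) cube([30, 30, 353]);
  translate([270, 306, 0]) cube([30, 30, 353]);
}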